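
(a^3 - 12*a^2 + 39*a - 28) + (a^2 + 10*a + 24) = a^3 - 11*a^2 + 49*a - 4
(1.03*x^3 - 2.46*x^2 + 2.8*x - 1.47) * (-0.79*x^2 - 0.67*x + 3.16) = -0.8137*x^5 + 1.2533*x^4 + 2.691*x^3 - 8.4883*x^2 + 9.8329*x - 4.6452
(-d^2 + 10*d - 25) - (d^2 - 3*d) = -2*d^2 + 13*d - 25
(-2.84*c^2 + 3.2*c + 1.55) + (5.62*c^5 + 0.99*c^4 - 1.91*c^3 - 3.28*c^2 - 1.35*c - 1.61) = 5.62*c^5 + 0.99*c^4 - 1.91*c^3 - 6.12*c^2 + 1.85*c - 0.0600000000000001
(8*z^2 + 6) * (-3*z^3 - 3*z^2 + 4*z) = -24*z^5 - 24*z^4 + 14*z^3 - 18*z^2 + 24*z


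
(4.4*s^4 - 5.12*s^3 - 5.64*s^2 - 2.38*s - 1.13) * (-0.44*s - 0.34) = -1.936*s^5 + 0.7568*s^4 + 4.2224*s^3 + 2.9648*s^2 + 1.3064*s + 0.3842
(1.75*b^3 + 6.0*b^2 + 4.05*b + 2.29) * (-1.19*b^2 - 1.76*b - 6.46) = -2.0825*b^5 - 10.22*b^4 - 26.6845*b^3 - 48.6131*b^2 - 30.1934*b - 14.7934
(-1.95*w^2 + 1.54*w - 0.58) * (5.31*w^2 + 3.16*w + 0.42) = -10.3545*w^4 + 2.0154*w^3 + 0.967600000000001*w^2 - 1.186*w - 0.2436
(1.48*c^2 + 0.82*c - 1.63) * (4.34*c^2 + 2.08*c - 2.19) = 6.4232*c^4 + 6.6372*c^3 - 8.6098*c^2 - 5.1862*c + 3.5697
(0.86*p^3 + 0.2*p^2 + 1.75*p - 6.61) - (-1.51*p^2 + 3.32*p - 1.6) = 0.86*p^3 + 1.71*p^2 - 1.57*p - 5.01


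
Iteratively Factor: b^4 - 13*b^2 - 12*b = (b + 3)*(b^3 - 3*b^2 - 4*b) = b*(b + 3)*(b^2 - 3*b - 4) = b*(b + 1)*(b + 3)*(b - 4)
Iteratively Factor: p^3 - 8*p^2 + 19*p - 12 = (p - 3)*(p^2 - 5*p + 4) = (p - 3)*(p - 1)*(p - 4)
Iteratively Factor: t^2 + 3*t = (t)*(t + 3)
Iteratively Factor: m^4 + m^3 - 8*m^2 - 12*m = (m - 3)*(m^3 + 4*m^2 + 4*m) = m*(m - 3)*(m^2 + 4*m + 4) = m*(m - 3)*(m + 2)*(m + 2)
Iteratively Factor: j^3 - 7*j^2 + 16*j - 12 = (j - 2)*(j^2 - 5*j + 6) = (j - 3)*(j - 2)*(j - 2)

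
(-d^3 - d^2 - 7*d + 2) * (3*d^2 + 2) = -3*d^5 - 3*d^4 - 23*d^3 + 4*d^2 - 14*d + 4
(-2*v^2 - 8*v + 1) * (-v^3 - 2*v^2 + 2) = 2*v^5 + 12*v^4 + 15*v^3 - 6*v^2 - 16*v + 2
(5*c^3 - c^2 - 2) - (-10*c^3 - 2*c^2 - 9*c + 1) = 15*c^3 + c^2 + 9*c - 3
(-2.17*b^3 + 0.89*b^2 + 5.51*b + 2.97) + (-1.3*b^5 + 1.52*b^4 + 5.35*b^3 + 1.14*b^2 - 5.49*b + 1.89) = -1.3*b^5 + 1.52*b^4 + 3.18*b^3 + 2.03*b^2 + 0.0199999999999996*b + 4.86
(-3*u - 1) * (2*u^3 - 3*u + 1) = -6*u^4 - 2*u^3 + 9*u^2 - 1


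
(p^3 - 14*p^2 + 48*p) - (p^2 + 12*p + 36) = p^3 - 15*p^2 + 36*p - 36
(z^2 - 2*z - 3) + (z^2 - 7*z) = 2*z^2 - 9*z - 3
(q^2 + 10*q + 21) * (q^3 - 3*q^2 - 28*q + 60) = q^5 + 7*q^4 - 37*q^3 - 283*q^2 + 12*q + 1260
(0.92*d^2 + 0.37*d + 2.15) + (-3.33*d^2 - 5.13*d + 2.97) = -2.41*d^2 - 4.76*d + 5.12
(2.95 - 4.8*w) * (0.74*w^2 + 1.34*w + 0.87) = -3.552*w^3 - 4.249*w^2 - 0.223*w + 2.5665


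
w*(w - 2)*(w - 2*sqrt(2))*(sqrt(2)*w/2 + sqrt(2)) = sqrt(2)*w^4/2 - 2*w^3 - 2*sqrt(2)*w^2 + 8*w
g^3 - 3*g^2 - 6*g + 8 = (g - 4)*(g - 1)*(g + 2)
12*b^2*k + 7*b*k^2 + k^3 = k*(3*b + k)*(4*b + k)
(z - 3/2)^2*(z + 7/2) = z^3 + z^2/2 - 33*z/4 + 63/8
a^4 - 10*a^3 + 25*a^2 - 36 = (a - 6)*(a - 3)*(a - 2)*(a + 1)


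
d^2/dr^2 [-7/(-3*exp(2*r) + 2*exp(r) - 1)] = 14*((1 - 6*exp(r))*(3*exp(2*r) - 2*exp(r) + 1) + 4*(3*exp(r) - 1)^2*exp(r))*exp(r)/(3*exp(2*r) - 2*exp(r) + 1)^3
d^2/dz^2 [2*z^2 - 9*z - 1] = 4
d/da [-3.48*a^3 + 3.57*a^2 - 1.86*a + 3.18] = -10.44*a^2 + 7.14*a - 1.86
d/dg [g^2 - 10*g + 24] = 2*g - 10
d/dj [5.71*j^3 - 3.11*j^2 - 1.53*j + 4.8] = 17.13*j^2 - 6.22*j - 1.53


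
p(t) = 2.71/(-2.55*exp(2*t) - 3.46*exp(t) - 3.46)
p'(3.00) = 0.00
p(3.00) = 0.00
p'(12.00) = 0.00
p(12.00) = 0.00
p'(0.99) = 0.13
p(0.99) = -0.09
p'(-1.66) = 0.13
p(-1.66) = -0.64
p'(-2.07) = 0.09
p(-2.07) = -0.69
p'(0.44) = 0.21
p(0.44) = -0.18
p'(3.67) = 0.00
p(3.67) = -0.00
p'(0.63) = 0.18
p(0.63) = -0.14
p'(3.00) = 0.00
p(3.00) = -0.00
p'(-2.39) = 0.07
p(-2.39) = -0.71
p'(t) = 2.71*(5.1*exp(2*t) + 3.46*exp(t))/(-2.55*exp(2*t) - 3.46*exp(t) - 3.46)^2 = (13.821*exp(t) + 9.3766)*exp(t)/(2.55*exp(2*t) + 3.46*exp(t) + 3.46)^2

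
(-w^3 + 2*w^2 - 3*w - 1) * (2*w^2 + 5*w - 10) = -2*w^5 - w^4 + 14*w^3 - 37*w^2 + 25*w + 10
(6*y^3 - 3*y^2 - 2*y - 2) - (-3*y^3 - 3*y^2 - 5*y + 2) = 9*y^3 + 3*y - 4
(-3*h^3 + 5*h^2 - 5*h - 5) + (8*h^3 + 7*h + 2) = 5*h^3 + 5*h^2 + 2*h - 3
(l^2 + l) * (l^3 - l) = l^5 + l^4 - l^3 - l^2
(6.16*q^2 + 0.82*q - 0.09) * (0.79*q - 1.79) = 4.8664*q^3 - 10.3786*q^2 - 1.5389*q + 0.1611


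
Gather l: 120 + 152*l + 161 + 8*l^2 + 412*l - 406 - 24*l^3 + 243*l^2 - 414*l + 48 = -24*l^3 + 251*l^2 + 150*l - 77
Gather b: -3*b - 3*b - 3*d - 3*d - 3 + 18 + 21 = -6*b - 6*d + 36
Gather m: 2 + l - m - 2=l - m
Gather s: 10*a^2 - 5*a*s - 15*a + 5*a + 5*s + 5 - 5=10*a^2 - 10*a + s*(5 - 5*a)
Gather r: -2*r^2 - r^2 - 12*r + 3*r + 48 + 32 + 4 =-3*r^2 - 9*r + 84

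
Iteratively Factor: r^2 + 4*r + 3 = (r + 1)*(r + 3)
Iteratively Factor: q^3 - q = (q - 1)*(q^2 + q) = (q - 1)*(q + 1)*(q)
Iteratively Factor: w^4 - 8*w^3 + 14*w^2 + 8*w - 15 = (w - 3)*(w^3 - 5*w^2 - w + 5) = (w - 5)*(w - 3)*(w^2 - 1) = (w - 5)*(w - 3)*(w - 1)*(w + 1)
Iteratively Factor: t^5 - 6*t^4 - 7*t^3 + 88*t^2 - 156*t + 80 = (t - 2)*(t^4 - 4*t^3 - 15*t^2 + 58*t - 40) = (t - 2)*(t + 4)*(t^3 - 8*t^2 + 17*t - 10) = (t - 5)*(t - 2)*(t + 4)*(t^2 - 3*t + 2) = (t - 5)*(t - 2)*(t - 1)*(t + 4)*(t - 2)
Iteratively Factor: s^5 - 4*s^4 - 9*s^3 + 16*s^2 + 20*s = (s + 1)*(s^4 - 5*s^3 - 4*s^2 + 20*s) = s*(s + 1)*(s^3 - 5*s^2 - 4*s + 20) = s*(s - 5)*(s + 1)*(s^2 - 4) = s*(s - 5)*(s - 2)*(s + 1)*(s + 2)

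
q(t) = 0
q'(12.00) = 0.00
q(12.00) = 0.00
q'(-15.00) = 0.00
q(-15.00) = 0.00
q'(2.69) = 0.00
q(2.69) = 0.00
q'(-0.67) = 0.00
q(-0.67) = 0.00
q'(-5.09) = 0.00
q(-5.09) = 0.00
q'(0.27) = 0.00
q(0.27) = 0.00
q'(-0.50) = 0.00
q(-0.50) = 0.00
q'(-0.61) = 0.00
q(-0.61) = 0.00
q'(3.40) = 0.00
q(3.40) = 0.00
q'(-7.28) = 0.00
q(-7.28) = 0.00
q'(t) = 0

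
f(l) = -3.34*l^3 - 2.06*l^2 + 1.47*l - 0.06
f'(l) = -10.02*l^2 - 4.12*l + 1.47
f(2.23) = -44.07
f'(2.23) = -57.55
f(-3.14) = 78.42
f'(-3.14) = -84.39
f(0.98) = -3.74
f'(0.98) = -12.19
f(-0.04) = -0.12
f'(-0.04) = 1.62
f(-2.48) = 34.57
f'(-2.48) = -49.94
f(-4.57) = 268.98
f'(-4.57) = -188.97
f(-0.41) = -0.78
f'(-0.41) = 1.47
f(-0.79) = -0.86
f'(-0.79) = -1.53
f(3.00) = -104.37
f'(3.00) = -101.07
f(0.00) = -0.06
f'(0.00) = 1.47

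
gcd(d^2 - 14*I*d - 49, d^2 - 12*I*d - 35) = d - 7*I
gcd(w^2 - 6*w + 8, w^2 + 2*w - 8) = w - 2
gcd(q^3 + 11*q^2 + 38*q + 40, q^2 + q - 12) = q + 4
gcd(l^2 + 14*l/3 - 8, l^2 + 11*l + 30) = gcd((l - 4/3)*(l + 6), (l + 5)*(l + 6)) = l + 6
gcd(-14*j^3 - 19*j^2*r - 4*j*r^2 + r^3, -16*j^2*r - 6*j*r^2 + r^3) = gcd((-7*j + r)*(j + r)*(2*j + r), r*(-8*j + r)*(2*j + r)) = 2*j + r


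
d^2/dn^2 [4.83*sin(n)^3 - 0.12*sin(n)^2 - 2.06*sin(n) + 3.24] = -1.5625*sin(n) + 10.8675*sin(3*n) - 0.24*cos(2*n)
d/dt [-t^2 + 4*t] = 4 - 2*t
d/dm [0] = 0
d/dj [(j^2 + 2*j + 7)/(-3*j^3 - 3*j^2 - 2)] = (3*j^4 + 12*j^3 + 69*j^2 + 38*j - 4)/(9*j^6 + 18*j^5 + 9*j^4 + 12*j^3 + 12*j^2 + 4)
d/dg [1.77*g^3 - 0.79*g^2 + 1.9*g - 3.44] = 5.31*g^2 - 1.58*g + 1.9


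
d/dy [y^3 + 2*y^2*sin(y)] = y*(2*y*cos(y) + 3*y + 4*sin(y))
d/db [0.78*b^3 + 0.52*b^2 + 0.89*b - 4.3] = 2.34*b^2 + 1.04*b + 0.89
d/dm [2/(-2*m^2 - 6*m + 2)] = (2*m + 3)/(m^2 + 3*m - 1)^2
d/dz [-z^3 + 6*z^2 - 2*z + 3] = -3*z^2 + 12*z - 2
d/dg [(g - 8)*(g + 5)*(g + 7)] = 3*g^2 + 8*g - 61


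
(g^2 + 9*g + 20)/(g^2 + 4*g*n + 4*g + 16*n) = (g + 5)/(g + 4*n)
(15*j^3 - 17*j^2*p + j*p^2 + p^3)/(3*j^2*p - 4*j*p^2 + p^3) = (5*j + p)/p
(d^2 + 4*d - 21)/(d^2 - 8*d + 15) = (d + 7)/(d - 5)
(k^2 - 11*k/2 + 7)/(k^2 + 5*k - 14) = (k - 7/2)/(k + 7)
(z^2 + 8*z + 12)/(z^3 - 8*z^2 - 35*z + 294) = (z + 2)/(z^2 - 14*z + 49)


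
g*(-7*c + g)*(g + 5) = -7*c*g^2 - 35*c*g + g^3 + 5*g^2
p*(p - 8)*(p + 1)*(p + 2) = p^4 - 5*p^3 - 22*p^2 - 16*p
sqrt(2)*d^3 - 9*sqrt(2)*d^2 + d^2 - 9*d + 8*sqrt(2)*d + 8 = (d - 8)*(d - 1)*(sqrt(2)*d + 1)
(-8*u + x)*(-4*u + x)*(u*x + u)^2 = 32*u^4*x^2 + 64*u^4*x + 32*u^4 - 12*u^3*x^3 - 24*u^3*x^2 - 12*u^3*x + u^2*x^4 + 2*u^2*x^3 + u^2*x^2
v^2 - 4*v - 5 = (v - 5)*(v + 1)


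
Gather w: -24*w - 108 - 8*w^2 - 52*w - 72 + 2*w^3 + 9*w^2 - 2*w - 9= 2*w^3 + w^2 - 78*w - 189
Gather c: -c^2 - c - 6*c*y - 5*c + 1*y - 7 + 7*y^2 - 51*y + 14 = -c^2 + c*(-6*y - 6) + 7*y^2 - 50*y + 7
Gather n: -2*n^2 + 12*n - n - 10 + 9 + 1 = -2*n^2 + 11*n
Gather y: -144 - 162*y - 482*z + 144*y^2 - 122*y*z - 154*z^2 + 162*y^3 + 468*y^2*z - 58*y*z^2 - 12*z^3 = 162*y^3 + y^2*(468*z + 144) + y*(-58*z^2 - 122*z - 162) - 12*z^3 - 154*z^2 - 482*z - 144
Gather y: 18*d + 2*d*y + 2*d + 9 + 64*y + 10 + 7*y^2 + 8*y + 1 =20*d + 7*y^2 + y*(2*d + 72) + 20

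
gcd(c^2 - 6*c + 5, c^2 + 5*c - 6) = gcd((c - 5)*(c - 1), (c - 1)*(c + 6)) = c - 1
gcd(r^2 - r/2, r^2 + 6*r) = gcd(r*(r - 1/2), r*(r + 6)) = r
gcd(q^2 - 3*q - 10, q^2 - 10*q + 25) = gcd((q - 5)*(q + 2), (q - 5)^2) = q - 5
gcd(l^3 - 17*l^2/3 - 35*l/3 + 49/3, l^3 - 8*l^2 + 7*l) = l^2 - 8*l + 7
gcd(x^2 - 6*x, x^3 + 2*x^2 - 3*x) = x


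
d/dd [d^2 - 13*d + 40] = 2*d - 13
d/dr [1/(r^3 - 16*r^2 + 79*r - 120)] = (-3*r^2 + 32*r - 79)/(r^3 - 16*r^2 + 79*r - 120)^2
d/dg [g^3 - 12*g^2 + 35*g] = 3*g^2 - 24*g + 35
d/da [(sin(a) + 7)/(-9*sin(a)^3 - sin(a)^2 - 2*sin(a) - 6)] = (18*sin(a)^3 + 190*sin(a)^2 + 14*sin(a) + 8)*cos(a)/(9*sin(a)^3 + sin(a)^2 + 2*sin(a) + 6)^2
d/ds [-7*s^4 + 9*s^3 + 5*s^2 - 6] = s*(-28*s^2 + 27*s + 10)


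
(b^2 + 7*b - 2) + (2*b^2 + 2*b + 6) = 3*b^2 + 9*b + 4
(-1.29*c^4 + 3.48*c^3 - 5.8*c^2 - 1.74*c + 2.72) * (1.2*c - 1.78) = -1.548*c^5 + 6.4722*c^4 - 13.1544*c^3 + 8.236*c^2 + 6.3612*c - 4.8416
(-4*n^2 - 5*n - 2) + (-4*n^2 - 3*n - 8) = -8*n^2 - 8*n - 10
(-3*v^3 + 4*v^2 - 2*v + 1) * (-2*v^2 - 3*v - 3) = 6*v^5 + v^4 + v^3 - 8*v^2 + 3*v - 3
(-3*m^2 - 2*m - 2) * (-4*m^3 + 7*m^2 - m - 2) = 12*m^5 - 13*m^4 - 3*m^3 - 6*m^2 + 6*m + 4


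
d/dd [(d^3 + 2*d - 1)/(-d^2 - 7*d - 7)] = (-d^4 - 14*d^3 - 19*d^2 - 2*d - 21)/(d^4 + 14*d^3 + 63*d^2 + 98*d + 49)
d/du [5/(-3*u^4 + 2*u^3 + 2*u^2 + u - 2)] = 5*(12*u^3 - 6*u^2 - 4*u - 1)/(-3*u^4 + 2*u^3 + 2*u^2 + u - 2)^2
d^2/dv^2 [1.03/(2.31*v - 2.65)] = 10.992366/(2.31*v - 2.65)^3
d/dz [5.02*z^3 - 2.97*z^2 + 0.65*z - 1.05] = 15.06*z^2 - 5.94*z + 0.65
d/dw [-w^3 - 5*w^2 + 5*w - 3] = -3*w^2 - 10*w + 5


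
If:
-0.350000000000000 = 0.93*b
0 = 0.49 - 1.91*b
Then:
No Solution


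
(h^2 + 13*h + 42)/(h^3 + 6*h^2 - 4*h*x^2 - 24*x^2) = (-h - 7)/(-h^2 + 4*x^2)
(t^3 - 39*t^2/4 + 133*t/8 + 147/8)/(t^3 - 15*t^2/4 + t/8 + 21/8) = (t - 7)/(t - 1)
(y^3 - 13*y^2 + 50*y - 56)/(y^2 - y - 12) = (y^2 - 9*y + 14)/(y + 3)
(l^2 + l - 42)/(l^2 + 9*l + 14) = (l - 6)/(l + 2)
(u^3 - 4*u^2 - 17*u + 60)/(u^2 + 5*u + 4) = (u^2 - 8*u + 15)/(u + 1)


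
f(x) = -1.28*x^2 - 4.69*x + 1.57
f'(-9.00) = 18.35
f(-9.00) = -59.90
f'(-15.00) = 33.71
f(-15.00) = -216.08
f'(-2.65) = 2.09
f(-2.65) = 5.01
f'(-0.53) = -3.33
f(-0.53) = 3.70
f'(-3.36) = 3.91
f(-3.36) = 2.88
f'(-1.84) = 0.02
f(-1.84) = 5.87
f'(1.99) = -9.78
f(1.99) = -12.83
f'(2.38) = -10.78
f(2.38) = -16.84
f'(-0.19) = -4.20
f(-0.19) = 2.41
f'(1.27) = -7.94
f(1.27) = -6.45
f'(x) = -2.56*x - 4.69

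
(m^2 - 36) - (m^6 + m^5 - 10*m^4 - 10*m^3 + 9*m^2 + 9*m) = -m^6 - m^5 + 10*m^4 + 10*m^3 - 8*m^2 - 9*m - 36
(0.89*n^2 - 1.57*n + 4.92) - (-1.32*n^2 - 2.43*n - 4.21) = 2.21*n^2 + 0.86*n + 9.13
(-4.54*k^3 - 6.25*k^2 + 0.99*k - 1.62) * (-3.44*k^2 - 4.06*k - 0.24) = 15.6176*k^5 + 39.9324*k^4 + 23.059*k^3 + 3.0534*k^2 + 6.3396*k + 0.3888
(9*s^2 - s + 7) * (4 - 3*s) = -27*s^3 + 39*s^2 - 25*s + 28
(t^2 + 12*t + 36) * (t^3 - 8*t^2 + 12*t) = t^5 + 4*t^4 - 48*t^3 - 144*t^2 + 432*t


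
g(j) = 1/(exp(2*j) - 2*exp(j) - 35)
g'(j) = (-2*exp(2*j) + 2*exp(j))/(exp(2*j) - 2*exp(j) - 35)^2 = 2*(1 - exp(j))*exp(j)/(-exp(2*j) + 2*exp(j) + 35)^2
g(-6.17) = -0.03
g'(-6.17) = 0.00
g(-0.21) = -0.03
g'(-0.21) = 0.00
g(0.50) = -0.03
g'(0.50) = -0.00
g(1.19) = -0.03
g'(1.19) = -0.02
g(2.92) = 0.00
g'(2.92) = -0.01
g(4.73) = 0.00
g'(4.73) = -0.00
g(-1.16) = -0.03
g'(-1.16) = 0.00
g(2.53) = 0.01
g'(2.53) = -0.03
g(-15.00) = -0.03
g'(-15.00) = 0.00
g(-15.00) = -0.03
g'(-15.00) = 0.00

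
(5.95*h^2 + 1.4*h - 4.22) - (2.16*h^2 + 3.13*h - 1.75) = 3.79*h^2 - 1.73*h - 2.47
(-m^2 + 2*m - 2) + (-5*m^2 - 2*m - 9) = -6*m^2 - 11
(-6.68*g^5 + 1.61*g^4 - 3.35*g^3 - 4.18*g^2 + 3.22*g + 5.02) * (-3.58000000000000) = 23.9144*g^5 - 5.7638*g^4 + 11.993*g^3 + 14.9644*g^2 - 11.5276*g - 17.9716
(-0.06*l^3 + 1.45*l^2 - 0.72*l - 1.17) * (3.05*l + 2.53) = -0.183*l^4 + 4.2707*l^3 + 1.4725*l^2 - 5.3901*l - 2.9601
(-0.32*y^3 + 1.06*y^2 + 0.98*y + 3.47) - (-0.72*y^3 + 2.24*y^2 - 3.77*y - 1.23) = 0.4*y^3 - 1.18*y^2 + 4.75*y + 4.7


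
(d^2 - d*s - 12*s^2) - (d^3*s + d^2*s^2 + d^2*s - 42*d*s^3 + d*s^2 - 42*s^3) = -d^3*s - d^2*s^2 - d^2*s + d^2 + 42*d*s^3 - d*s^2 - d*s + 42*s^3 - 12*s^2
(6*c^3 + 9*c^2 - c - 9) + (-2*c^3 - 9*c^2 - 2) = 4*c^3 - c - 11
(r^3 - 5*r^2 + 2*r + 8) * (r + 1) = r^4 - 4*r^3 - 3*r^2 + 10*r + 8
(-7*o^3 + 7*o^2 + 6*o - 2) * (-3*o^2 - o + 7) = 21*o^5 - 14*o^4 - 74*o^3 + 49*o^2 + 44*o - 14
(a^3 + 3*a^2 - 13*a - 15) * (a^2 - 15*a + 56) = a^5 - 12*a^4 - 2*a^3 + 348*a^2 - 503*a - 840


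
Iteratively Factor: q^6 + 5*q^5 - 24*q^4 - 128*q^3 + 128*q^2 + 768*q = (q - 3)*(q^5 + 8*q^4 - 128*q^2 - 256*q) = q*(q - 3)*(q^4 + 8*q^3 - 128*q - 256) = q*(q - 3)*(q + 4)*(q^3 + 4*q^2 - 16*q - 64) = q*(q - 3)*(q + 4)^2*(q^2 - 16) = q*(q - 4)*(q - 3)*(q + 4)^2*(q + 4)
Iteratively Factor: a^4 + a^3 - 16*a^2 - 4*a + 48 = (a + 4)*(a^3 - 3*a^2 - 4*a + 12) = (a - 2)*(a + 4)*(a^2 - a - 6) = (a - 2)*(a + 2)*(a + 4)*(a - 3)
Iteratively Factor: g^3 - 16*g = (g + 4)*(g^2 - 4*g) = (g - 4)*(g + 4)*(g)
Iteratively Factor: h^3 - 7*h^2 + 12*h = (h)*(h^2 - 7*h + 12) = h*(h - 4)*(h - 3)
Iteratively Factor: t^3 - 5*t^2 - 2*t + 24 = (t + 2)*(t^2 - 7*t + 12) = (t - 4)*(t + 2)*(t - 3)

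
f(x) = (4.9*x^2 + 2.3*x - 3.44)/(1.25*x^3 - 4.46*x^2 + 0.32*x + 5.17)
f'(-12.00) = -0.01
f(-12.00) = -0.24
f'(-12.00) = -0.01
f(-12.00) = -0.24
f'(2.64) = -38.57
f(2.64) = -17.77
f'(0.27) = 0.82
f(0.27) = -0.50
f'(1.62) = 88.51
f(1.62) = -18.73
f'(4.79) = -1.82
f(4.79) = 2.87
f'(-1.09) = 4.41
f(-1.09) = 0.06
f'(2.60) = -31.39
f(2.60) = -16.38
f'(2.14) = -2.94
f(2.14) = -10.31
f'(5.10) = -1.29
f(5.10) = 2.40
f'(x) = (9.8*x + 2.3)/(1.25*x^3 - 4.46*x^2 + 0.32*x + 5.17) + (-3.75*x^2 + 8.92*x - 0.32)*(4.9*x^2 + 2.3*x - 3.44)/(1.25*x^3 - 4.46*x^2 + 0.32*x + 5.17)^2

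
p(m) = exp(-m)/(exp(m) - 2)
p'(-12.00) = 81377.40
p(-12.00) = -81377.65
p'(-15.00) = 1634508.69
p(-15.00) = -1634508.94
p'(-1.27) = 1.73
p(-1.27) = -2.07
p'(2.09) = -0.05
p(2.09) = 0.02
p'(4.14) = -0.00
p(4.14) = 0.00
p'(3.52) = -0.00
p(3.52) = 0.00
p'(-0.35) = 0.50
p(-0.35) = -1.10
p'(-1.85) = 3.16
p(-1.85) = -3.45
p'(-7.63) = 1029.52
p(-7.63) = -1029.78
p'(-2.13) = 4.19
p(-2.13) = -4.47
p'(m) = -exp(-m)/(exp(m) - 2) - 1/(exp(m) - 2)^2 = 2*(1 - exp(m))*exp(-m)/(exp(2*m) - 4*exp(m) + 4)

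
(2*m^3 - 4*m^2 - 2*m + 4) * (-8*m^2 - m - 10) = -16*m^5 + 30*m^4 + 10*m^2 + 16*m - 40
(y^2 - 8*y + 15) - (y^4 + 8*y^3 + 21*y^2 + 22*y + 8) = -y^4 - 8*y^3 - 20*y^2 - 30*y + 7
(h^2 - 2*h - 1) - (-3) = h^2 - 2*h + 2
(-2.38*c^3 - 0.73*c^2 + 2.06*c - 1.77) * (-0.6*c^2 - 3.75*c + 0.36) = 1.428*c^5 + 9.363*c^4 + 0.6447*c^3 - 6.9258*c^2 + 7.3791*c - 0.6372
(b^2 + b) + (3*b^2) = 4*b^2 + b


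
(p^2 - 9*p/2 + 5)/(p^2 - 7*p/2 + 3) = (2*p - 5)/(2*p - 3)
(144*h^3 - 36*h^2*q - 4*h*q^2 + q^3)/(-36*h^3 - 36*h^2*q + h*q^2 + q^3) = (-4*h + q)/(h + q)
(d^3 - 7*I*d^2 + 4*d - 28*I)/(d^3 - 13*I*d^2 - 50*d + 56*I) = (d + 2*I)/(d - 4*I)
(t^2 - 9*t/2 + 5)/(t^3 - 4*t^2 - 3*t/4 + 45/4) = 2*(t - 2)/(2*t^2 - 3*t - 9)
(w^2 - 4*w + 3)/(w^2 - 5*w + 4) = (w - 3)/(w - 4)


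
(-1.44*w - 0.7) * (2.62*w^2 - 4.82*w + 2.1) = -3.7728*w^3 + 5.1068*w^2 + 0.35*w - 1.47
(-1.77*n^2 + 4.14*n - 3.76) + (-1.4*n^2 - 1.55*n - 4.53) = -3.17*n^2 + 2.59*n - 8.29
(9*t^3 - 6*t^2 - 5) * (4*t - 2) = 36*t^4 - 42*t^3 + 12*t^2 - 20*t + 10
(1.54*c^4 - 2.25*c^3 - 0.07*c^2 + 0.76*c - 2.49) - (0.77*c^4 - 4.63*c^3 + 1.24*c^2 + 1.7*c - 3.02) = 0.77*c^4 + 2.38*c^3 - 1.31*c^2 - 0.94*c + 0.53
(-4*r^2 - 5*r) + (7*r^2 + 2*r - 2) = 3*r^2 - 3*r - 2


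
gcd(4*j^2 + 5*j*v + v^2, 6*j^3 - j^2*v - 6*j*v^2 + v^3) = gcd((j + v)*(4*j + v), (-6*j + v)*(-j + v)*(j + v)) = j + v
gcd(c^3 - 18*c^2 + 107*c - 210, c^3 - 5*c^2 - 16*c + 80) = c - 5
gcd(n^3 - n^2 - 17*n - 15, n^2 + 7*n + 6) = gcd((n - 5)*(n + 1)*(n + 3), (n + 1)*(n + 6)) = n + 1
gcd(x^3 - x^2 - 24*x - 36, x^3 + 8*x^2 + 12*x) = x + 2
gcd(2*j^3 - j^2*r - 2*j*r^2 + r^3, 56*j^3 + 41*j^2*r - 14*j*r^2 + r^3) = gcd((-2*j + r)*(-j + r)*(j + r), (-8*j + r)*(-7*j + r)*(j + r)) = j + r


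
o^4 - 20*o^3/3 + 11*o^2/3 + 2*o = o*(o - 6)*(o - 1)*(o + 1/3)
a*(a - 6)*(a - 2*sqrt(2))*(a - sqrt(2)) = a^4 - 6*a^3 - 3*sqrt(2)*a^3 + 4*a^2 + 18*sqrt(2)*a^2 - 24*a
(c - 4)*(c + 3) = c^2 - c - 12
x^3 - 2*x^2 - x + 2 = (x - 2)*(x - 1)*(x + 1)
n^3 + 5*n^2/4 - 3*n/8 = n*(n - 1/4)*(n + 3/2)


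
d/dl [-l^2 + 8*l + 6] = 8 - 2*l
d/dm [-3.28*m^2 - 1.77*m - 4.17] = -6.56*m - 1.77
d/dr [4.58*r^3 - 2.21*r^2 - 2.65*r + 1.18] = 13.74*r^2 - 4.42*r - 2.65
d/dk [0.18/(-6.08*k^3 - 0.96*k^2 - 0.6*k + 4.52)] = (3.2832*k^2 + 0.3456*k + 0.108)/(6.08*k^3 + 0.96*k^2 + 0.6*k - 4.52)^2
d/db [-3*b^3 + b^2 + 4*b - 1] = -9*b^2 + 2*b + 4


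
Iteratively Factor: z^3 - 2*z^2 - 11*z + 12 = (z - 1)*(z^2 - z - 12) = (z - 4)*(z - 1)*(z + 3)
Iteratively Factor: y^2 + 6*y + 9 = (y + 3)*(y + 3)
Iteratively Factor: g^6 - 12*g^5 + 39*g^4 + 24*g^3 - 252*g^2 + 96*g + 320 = (g - 5)*(g^5 - 7*g^4 + 4*g^3 + 44*g^2 - 32*g - 64) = (g - 5)*(g - 4)*(g^4 - 3*g^3 - 8*g^2 + 12*g + 16) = (g - 5)*(g - 4)*(g + 2)*(g^3 - 5*g^2 + 2*g + 8) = (g - 5)*(g - 4)^2*(g + 2)*(g^2 - g - 2) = (g - 5)*(g - 4)^2*(g + 1)*(g + 2)*(g - 2)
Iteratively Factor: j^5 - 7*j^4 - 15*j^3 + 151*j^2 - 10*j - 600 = (j + 4)*(j^4 - 11*j^3 + 29*j^2 + 35*j - 150) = (j - 5)*(j + 4)*(j^3 - 6*j^2 - j + 30) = (j - 5)*(j - 3)*(j + 4)*(j^2 - 3*j - 10) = (j - 5)*(j - 3)*(j + 2)*(j + 4)*(j - 5)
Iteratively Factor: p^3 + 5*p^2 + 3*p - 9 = (p + 3)*(p^2 + 2*p - 3) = (p - 1)*(p + 3)*(p + 3)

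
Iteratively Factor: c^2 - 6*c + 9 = (c - 3)*(c - 3)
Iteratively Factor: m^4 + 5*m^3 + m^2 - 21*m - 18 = (m + 3)*(m^3 + 2*m^2 - 5*m - 6) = (m - 2)*(m + 3)*(m^2 + 4*m + 3) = (m - 2)*(m + 3)^2*(m + 1)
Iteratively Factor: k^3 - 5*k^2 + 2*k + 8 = (k + 1)*(k^2 - 6*k + 8) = (k - 2)*(k + 1)*(k - 4)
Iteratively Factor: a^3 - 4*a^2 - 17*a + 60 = (a - 5)*(a^2 + a - 12) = (a - 5)*(a + 4)*(a - 3)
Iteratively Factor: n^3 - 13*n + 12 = (n - 3)*(n^2 + 3*n - 4) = (n - 3)*(n + 4)*(n - 1)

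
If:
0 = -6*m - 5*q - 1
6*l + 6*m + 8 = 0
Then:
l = 5*q/6 - 7/6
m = -5*q/6 - 1/6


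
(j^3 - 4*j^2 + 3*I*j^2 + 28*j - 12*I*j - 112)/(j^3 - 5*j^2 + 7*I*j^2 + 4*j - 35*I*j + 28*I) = (j - 4*I)/(j - 1)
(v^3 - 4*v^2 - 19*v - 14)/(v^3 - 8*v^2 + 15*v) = (v^3 - 4*v^2 - 19*v - 14)/(v*(v^2 - 8*v + 15))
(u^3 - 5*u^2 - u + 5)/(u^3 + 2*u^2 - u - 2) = (u - 5)/(u + 2)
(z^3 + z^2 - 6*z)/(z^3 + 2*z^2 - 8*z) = (z + 3)/(z + 4)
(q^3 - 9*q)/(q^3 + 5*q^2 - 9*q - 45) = q/(q + 5)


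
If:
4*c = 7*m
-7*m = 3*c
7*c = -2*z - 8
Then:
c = 0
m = 0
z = -4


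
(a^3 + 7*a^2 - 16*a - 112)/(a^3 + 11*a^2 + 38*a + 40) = (a^2 + 3*a - 28)/(a^2 + 7*a + 10)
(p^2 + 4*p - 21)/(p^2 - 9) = (p + 7)/(p + 3)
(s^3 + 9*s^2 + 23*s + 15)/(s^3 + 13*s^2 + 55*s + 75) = (s + 1)/(s + 5)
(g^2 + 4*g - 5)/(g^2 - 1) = (g + 5)/(g + 1)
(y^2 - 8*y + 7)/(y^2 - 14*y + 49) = (y - 1)/(y - 7)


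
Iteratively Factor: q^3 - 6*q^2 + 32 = (q - 4)*(q^2 - 2*q - 8) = (q - 4)^2*(q + 2)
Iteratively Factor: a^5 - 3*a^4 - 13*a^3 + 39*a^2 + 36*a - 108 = (a - 3)*(a^4 - 13*a^2 + 36) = (a - 3)*(a + 3)*(a^3 - 3*a^2 - 4*a + 12) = (a - 3)^2*(a + 3)*(a^2 - 4) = (a - 3)^2*(a + 2)*(a + 3)*(a - 2)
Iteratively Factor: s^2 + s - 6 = (s + 3)*(s - 2)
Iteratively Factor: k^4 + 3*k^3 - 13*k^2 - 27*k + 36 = (k - 1)*(k^3 + 4*k^2 - 9*k - 36) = (k - 1)*(k + 3)*(k^2 + k - 12) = (k - 1)*(k + 3)*(k + 4)*(k - 3)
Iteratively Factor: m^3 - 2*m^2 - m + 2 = (m + 1)*(m^2 - 3*m + 2) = (m - 2)*(m + 1)*(m - 1)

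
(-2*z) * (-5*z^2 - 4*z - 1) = 10*z^3 + 8*z^2 + 2*z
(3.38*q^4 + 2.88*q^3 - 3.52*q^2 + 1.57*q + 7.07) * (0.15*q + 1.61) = 0.507*q^5 + 5.8738*q^4 + 4.1088*q^3 - 5.4317*q^2 + 3.5882*q + 11.3827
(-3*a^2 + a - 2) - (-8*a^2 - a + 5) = 5*a^2 + 2*a - 7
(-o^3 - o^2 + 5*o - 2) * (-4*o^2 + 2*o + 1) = 4*o^5 + 2*o^4 - 23*o^3 + 17*o^2 + o - 2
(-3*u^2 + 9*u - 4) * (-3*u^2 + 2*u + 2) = 9*u^4 - 33*u^3 + 24*u^2 + 10*u - 8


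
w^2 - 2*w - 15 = (w - 5)*(w + 3)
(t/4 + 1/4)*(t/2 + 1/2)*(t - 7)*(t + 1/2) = t^4/8 - 9*t^3/16 - 31*t^2/16 - 27*t/16 - 7/16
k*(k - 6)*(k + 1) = k^3 - 5*k^2 - 6*k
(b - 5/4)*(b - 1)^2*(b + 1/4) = b^4 - 3*b^3 + 43*b^2/16 - 3*b/8 - 5/16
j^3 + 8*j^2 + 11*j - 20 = (j - 1)*(j + 4)*(j + 5)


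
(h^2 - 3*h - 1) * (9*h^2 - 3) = 9*h^4 - 27*h^3 - 12*h^2 + 9*h + 3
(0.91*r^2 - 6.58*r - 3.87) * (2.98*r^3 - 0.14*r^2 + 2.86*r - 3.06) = 2.7118*r^5 - 19.7358*r^4 - 8.0088*r^3 - 21.0616*r^2 + 9.0666*r + 11.8422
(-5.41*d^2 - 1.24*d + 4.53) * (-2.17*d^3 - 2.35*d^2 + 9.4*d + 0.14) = 11.7397*d^5 + 15.4043*d^4 - 57.7701*d^3 - 23.0589*d^2 + 42.4084*d + 0.6342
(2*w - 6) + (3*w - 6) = 5*w - 12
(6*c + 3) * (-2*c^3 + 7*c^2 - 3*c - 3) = -12*c^4 + 36*c^3 + 3*c^2 - 27*c - 9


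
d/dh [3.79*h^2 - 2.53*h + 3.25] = 7.58*h - 2.53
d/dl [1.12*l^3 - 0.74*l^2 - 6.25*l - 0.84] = 3.36*l^2 - 1.48*l - 6.25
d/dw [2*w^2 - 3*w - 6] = 4*w - 3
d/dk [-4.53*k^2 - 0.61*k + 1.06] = -9.06*k - 0.61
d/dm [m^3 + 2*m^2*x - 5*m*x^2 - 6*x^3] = 3*m^2 + 4*m*x - 5*x^2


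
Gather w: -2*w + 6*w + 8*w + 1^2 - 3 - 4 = 12*w - 6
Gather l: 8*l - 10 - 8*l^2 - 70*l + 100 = -8*l^2 - 62*l + 90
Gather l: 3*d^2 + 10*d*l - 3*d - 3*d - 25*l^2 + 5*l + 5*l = 3*d^2 - 6*d - 25*l^2 + l*(10*d + 10)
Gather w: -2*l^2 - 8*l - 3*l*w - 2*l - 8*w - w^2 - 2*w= -2*l^2 - 10*l - w^2 + w*(-3*l - 10)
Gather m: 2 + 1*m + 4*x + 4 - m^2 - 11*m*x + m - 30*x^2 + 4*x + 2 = -m^2 + m*(2 - 11*x) - 30*x^2 + 8*x + 8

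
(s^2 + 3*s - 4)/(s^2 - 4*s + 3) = (s + 4)/(s - 3)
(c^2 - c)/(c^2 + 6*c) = (c - 1)/(c + 6)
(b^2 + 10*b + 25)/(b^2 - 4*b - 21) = (b^2 + 10*b + 25)/(b^2 - 4*b - 21)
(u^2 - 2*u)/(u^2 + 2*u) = (u - 2)/(u + 2)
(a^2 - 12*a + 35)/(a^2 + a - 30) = (a - 7)/(a + 6)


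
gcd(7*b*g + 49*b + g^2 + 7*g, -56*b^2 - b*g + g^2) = 7*b + g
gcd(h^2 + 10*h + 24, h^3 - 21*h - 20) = h + 4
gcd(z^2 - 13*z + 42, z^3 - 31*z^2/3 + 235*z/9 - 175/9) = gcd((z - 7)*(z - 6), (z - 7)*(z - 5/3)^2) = z - 7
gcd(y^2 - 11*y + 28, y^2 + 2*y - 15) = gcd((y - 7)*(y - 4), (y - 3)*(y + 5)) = 1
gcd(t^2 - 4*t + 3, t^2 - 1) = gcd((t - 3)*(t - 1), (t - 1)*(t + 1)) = t - 1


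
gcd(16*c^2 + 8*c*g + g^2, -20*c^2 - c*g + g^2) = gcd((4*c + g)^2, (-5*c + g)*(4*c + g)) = 4*c + g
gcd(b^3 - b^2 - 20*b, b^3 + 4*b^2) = b^2 + 4*b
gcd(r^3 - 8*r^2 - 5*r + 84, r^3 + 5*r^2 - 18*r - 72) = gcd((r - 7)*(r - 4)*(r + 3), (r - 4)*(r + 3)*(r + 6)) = r^2 - r - 12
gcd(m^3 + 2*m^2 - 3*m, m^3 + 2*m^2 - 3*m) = m^3 + 2*m^2 - 3*m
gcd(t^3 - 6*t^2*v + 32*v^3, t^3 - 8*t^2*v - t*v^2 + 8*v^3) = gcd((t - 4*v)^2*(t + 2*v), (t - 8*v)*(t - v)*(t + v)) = 1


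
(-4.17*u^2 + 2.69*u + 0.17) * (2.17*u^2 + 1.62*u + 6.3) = -9.0489*u^4 - 0.918100000000001*u^3 - 21.5443*u^2 + 17.2224*u + 1.071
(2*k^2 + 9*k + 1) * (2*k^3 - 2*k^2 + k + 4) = 4*k^5 + 14*k^4 - 14*k^3 + 15*k^2 + 37*k + 4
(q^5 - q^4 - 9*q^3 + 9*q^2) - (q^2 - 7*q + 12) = q^5 - q^4 - 9*q^3 + 8*q^2 + 7*q - 12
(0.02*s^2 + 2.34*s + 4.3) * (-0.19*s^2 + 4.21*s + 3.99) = -0.0038*s^4 - 0.3604*s^3 + 9.1142*s^2 + 27.4396*s + 17.157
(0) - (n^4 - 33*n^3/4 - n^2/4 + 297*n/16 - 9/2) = -n^4 + 33*n^3/4 + n^2/4 - 297*n/16 + 9/2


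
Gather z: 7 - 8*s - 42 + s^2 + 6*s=s^2 - 2*s - 35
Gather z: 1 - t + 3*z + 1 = -t + 3*z + 2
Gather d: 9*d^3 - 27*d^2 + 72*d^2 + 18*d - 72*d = 9*d^3 + 45*d^2 - 54*d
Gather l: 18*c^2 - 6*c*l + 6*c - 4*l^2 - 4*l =18*c^2 + 6*c - 4*l^2 + l*(-6*c - 4)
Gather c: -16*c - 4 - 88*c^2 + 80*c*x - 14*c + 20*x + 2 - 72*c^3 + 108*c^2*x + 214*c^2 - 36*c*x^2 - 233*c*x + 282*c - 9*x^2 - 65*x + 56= -72*c^3 + c^2*(108*x + 126) + c*(-36*x^2 - 153*x + 252) - 9*x^2 - 45*x + 54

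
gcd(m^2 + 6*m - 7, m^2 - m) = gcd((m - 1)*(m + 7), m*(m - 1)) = m - 1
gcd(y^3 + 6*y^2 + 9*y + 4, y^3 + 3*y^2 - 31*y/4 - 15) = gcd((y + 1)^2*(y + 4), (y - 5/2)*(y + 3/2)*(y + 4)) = y + 4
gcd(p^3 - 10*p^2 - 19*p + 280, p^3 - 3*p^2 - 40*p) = p^2 - 3*p - 40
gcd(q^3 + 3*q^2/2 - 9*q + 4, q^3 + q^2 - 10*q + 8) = q^2 + 2*q - 8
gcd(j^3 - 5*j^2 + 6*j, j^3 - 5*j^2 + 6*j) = j^3 - 5*j^2 + 6*j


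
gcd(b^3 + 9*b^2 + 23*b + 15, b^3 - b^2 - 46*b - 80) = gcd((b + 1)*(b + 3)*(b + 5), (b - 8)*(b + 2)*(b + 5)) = b + 5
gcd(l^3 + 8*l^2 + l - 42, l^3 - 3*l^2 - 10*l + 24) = l^2 + l - 6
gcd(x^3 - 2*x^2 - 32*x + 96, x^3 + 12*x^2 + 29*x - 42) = x + 6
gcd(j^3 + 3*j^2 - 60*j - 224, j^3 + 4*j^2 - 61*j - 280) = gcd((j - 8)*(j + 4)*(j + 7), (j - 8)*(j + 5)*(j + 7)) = j^2 - j - 56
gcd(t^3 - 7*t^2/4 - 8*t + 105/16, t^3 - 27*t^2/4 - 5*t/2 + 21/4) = t - 3/4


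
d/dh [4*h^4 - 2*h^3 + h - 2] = 16*h^3 - 6*h^2 + 1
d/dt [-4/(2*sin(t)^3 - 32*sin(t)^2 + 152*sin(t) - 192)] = 2*(3*sin(t)^2 - 32*sin(t) + 76)*cos(t)/(sin(t)^3 - 16*sin(t)^2 + 76*sin(t) - 96)^2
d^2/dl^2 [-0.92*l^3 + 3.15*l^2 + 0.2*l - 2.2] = 6.3 - 5.52*l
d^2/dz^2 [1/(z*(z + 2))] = 2*(z^2 + z*(z + 2) + (z + 2)^2)/(z^3*(z + 2)^3)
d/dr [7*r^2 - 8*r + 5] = 14*r - 8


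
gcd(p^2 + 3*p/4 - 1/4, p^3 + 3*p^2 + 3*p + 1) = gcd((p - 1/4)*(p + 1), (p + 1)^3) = p + 1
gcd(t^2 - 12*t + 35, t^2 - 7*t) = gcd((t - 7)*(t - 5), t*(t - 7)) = t - 7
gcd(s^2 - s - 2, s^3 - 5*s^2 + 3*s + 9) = s + 1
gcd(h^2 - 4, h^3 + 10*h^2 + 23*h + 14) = h + 2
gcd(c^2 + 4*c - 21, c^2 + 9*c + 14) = c + 7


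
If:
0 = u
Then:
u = 0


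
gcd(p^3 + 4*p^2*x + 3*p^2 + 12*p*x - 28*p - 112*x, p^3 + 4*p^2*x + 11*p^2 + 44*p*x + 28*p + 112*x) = p^2 + 4*p*x + 7*p + 28*x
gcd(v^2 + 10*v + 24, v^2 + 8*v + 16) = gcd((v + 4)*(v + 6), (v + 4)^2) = v + 4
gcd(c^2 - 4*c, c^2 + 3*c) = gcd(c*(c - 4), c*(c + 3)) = c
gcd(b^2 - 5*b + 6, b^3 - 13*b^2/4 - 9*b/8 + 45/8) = b - 3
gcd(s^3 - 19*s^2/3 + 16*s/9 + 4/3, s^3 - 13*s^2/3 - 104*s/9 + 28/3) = s^2 - 20*s/3 + 4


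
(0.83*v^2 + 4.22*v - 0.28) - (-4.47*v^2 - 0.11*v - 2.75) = 5.3*v^2 + 4.33*v + 2.47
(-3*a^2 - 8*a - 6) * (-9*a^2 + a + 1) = 27*a^4 + 69*a^3 + 43*a^2 - 14*a - 6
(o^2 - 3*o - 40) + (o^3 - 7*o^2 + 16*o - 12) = o^3 - 6*o^2 + 13*o - 52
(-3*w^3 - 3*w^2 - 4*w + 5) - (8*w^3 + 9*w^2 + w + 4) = -11*w^3 - 12*w^2 - 5*w + 1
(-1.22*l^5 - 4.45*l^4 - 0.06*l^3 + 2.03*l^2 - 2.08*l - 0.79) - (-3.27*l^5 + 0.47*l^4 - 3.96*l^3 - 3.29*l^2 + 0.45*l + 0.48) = 2.05*l^5 - 4.92*l^4 + 3.9*l^3 + 5.32*l^2 - 2.53*l - 1.27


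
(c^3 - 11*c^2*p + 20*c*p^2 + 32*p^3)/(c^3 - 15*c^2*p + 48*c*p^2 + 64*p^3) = (-c + 4*p)/(-c + 8*p)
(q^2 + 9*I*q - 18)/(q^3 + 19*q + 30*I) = (q + 6*I)/(q^2 - 3*I*q + 10)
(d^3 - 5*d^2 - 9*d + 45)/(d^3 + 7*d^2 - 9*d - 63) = (d - 5)/(d + 7)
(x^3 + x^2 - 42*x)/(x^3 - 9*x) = (x^2 + x - 42)/(x^2 - 9)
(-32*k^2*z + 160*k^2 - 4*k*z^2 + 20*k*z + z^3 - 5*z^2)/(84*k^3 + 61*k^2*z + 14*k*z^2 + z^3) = (-8*k*z + 40*k + z^2 - 5*z)/(21*k^2 + 10*k*z + z^2)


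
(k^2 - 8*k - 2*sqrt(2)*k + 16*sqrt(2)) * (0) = 0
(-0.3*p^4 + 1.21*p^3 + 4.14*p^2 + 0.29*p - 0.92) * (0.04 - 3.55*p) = 1.065*p^5 - 4.3075*p^4 - 14.6486*p^3 - 0.8639*p^2 + 3.2776*p - 0.0368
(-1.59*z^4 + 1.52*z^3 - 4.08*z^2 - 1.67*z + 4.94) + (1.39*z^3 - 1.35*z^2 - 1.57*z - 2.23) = -1.59*z^4 + 2.91*z^3 - 5.43*z^2 - 3.24*z + 2.71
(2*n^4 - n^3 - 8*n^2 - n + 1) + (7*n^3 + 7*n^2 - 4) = 2*n^4 + 6*n^3 - n^2 - n - 3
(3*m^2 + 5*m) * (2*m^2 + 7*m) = 6*m^4 + 31*m^3 + 35*m^2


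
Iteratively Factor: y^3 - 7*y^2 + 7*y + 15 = (y - 5)*(y^2 - 2*y - 3) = (y - 5)*(y + 1)*(y - 3)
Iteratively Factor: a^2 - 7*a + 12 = (a - 4)*(a - 3)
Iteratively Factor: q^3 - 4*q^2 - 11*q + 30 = (q - 2)*(q^2 - 2*q - 15) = (q - 5)*(q - 2)*(q + 3)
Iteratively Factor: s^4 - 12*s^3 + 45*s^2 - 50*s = (s)*(s^3 - 12*s^2 + 45*s - 50) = s*(s - 2)*(s^2 - 10*s + 25) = s*(s - 5)*(s - 2)*(s - 5)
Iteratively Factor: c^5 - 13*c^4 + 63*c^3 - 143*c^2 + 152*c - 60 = (c - 2)*(c^4 - 11*c^3 + 41*c^2 - 61*c + 30) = (c - 5)*(c - 2)*(c^3 - 6*c^2 + 11*c - 6) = (c - 5)*(c - 2)^2*(c^2 - 4*c + 3) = (c - 5)*(c - 3)*(c - 2)^2*(c - 1)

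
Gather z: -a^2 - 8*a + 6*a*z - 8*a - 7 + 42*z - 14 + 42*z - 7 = -a^2 - 16*a + z*(6*a + 84) - 28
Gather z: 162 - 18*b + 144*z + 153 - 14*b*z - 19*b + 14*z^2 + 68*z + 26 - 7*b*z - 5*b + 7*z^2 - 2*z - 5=-42*b + 21*z^2 + z*(210 - 21*b) + 336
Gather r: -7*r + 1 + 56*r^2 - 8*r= 56*r^2 - 15*r + 1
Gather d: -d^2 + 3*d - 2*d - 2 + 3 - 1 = -d^2 + d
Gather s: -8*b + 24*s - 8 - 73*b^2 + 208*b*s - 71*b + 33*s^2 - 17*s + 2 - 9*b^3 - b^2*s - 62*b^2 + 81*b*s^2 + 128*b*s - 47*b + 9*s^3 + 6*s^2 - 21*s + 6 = -9*b^3 - 135*b^2 - 126*b + 9*s^3 + s^2*(81*b + 39) + s*(-b^2 + 336*b - 14)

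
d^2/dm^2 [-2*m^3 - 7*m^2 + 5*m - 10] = -12*m - 14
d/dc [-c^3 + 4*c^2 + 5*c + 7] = -3*c^2 + 8*c + 5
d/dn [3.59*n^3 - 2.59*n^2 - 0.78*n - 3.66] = 10.77*n^2 - 5.18*n - 0.78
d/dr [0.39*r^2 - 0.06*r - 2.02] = 0.78*r - 0.06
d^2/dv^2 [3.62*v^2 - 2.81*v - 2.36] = 7.24000000000000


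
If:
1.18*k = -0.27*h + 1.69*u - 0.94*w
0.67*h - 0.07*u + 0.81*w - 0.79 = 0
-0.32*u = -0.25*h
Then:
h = 1.28390045708481 - 1.31640426612494*w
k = 1.1427938125694 - 1.96833547098674*w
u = 1.00304723209751 - 1.02844083291011*w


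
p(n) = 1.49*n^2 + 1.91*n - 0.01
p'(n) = 2.98*n + 1.91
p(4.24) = 34.88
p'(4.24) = 14.55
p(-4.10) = 17.21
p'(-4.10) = -10.31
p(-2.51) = 4.58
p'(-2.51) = -5.57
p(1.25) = 4.71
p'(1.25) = 5.64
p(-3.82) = 14.44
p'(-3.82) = -9.47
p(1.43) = 5.77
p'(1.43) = 6.17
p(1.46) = 5.95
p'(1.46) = 6.26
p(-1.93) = 1.85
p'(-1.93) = -3.84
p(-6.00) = 42.17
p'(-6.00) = -15.97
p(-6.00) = 42.17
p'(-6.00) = -15.97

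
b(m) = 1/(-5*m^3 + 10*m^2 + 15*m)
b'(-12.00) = 0.00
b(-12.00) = 0.00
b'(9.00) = 0.00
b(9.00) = 0.00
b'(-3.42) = 0.00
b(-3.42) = 0.00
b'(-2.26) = 0.02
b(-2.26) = 0.01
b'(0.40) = -0.39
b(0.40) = 0.14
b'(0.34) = -0.55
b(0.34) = 0.17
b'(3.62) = 0.04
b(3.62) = -0.02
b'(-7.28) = 0.00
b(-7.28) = 0.00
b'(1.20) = -0.03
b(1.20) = 0.04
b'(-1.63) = 0.10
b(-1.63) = 0.04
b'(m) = (15*m^2 - 20*m - 15)/(-5*m^3 + 10*m^2 + 15*m)^2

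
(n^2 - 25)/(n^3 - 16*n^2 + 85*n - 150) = (n + 5)/(n^2 - 11*n + 30)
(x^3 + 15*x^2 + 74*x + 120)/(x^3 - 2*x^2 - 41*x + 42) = (x^2 + 9*x + 20)/(x^2 - 8*x + 7)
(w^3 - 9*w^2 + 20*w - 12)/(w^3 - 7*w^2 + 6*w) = (w - 2)/w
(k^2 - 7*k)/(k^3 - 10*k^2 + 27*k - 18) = k*(k - 7)/(k^3 - 10*k^2 + 27*k - 18)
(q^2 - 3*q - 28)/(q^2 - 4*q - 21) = (q + 4)/(q + 3)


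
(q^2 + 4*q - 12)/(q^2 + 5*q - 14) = (q + 6)/(q + 7)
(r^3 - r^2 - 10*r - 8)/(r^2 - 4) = (r^2 - 3*r - 4)/(r - 2)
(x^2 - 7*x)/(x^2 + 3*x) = (x - 7)/(x + 3)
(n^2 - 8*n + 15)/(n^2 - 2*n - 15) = (n - 3)/(n + 3)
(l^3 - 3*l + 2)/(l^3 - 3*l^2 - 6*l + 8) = (l - 1)/(l - 4)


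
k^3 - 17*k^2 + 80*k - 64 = (k - 8)^2*(k - 1)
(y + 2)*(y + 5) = y^2 + 7*y + 10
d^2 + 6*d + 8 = (d + 2)*(d + 4)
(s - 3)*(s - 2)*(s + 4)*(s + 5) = s^4 + 4*s^3 - 19*s^2 - 46*s + 120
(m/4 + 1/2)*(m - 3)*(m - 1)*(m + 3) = m^4/4 + m^3/4 - 11*m^2/4 - 9*m/4 + 9/2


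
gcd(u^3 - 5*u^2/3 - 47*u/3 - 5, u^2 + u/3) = u + 1/3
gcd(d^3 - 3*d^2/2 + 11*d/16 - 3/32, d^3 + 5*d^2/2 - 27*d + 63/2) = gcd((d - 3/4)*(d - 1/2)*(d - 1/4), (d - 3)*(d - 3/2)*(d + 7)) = 1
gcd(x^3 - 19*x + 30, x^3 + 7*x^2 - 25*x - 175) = x + 5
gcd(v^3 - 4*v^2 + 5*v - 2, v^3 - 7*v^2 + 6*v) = v - 1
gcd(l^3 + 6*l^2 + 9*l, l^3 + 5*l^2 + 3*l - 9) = l^2 + 6*l + 9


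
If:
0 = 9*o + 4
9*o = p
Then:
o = -4/9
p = -4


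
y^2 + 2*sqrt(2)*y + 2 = (y + sqrt(2))^2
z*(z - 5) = z^2 - 5*z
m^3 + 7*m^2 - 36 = (m - 2)*(m + 3)*(m + 6)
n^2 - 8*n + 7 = (n - 7)*(n - 1)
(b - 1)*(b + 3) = b^2 + 2*b - 3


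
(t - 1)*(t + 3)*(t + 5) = t^3 + 7*t^2 + 7*t - 15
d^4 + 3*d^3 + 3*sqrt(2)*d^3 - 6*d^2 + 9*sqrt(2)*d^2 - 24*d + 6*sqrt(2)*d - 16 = (d + 1)*(d + 2)*(d - sqrt(2))*(d + 4*sqrt(2))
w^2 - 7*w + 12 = (w - 4)*(w - 3)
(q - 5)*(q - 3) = q^2 - 8*q + 15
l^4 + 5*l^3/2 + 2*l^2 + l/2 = l*(l + 1/2)*(l + 1)^2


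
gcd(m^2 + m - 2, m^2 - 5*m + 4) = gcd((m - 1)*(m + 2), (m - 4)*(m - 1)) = m - 1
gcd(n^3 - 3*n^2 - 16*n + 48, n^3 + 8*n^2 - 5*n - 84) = n^2 + n - 12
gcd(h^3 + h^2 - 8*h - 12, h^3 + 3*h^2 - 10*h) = 1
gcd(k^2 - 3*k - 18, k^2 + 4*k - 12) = 1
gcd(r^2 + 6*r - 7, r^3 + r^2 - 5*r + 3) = r - 1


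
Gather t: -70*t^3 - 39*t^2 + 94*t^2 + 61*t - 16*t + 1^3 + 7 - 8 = -70*t^3 + 55*t^2 + 45*t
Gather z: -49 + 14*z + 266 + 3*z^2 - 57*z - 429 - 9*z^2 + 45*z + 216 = -6*z^2 + 2*z + 4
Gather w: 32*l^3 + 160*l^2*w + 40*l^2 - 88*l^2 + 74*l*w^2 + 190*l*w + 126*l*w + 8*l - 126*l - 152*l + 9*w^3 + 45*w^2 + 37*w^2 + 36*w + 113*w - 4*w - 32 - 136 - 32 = 32*l^3 - 48*l^2 - 270*l + 9*w^3 + w^2*(74*l + 82) + w*(160*l^2 + 316*l + 145) - 200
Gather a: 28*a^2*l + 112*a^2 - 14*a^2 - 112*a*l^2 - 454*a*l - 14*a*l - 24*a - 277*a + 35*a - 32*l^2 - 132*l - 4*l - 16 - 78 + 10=a^2*(28*l + 98) + a*(-112*l^2 - 468*l - 266) - 32*l^2 - 136*l - 84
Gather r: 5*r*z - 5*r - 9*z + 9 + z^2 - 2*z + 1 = r*(5*z - 5) + z^2 - 11*z + 10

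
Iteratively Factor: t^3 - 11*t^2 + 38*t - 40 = (t - 4)*(t^2 - 7*t + 10) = (t - 5)*(t - 4)*(t - 2)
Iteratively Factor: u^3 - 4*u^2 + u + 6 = (u + 1)*(u^2 - 5*u + 6) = (u - 2)*(u + 1)*(u - 3)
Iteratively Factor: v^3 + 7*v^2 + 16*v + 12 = (v + 3)*(v^2 + 4*v + 4) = (v + 2)*(v + 3)*(v + 2)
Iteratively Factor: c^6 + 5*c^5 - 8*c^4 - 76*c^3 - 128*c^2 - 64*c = (c + 2)*(c^5 + 3*c^4 - 14*c^3 - 48*c^2 - 32*c) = (c - 4)*(c + 2)*(c^4 + 7*c^3 + 14*c^2 + 8*c) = c*(c - 4)*(c + 2)*(c^3 + 7*c^2 + 14*c + 8) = c*(c - 4)*(c + 2)^2*(c^2 + 5*c + 4) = c*(c - 4)*(c + 2)^2*(c + 4)*(c + 1)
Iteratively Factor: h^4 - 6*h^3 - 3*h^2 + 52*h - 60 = (h - 2)*(h^3 - 4*h^2 - 11*h + 30) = (h - 2)^2*(h^2 - 2*h - 15) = (h - 5)*(h - 2)^2*(h + 3)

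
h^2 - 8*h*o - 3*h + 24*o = (h - 3)*(h - 8*o)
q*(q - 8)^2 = q^3 - 16*q^2 + 64*q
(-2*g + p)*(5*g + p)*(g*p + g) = -10*g^3*p - 10*g^3 + 3*g^2*p^2 + 3*g^2*p + g*p^3 + g*p^2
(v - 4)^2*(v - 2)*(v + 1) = v^4 - 9*v^3 + 22*v^2 - 32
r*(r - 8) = r^2 - 8*r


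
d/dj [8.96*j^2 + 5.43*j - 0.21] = 17.92*j + 5.43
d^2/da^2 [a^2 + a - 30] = 2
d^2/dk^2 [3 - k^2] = -2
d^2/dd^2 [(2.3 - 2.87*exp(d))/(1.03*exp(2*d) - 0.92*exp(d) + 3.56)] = (-3.044783*exp(4*d) + 7.040668*exp(3*d) + 56.603856*exp(2*d) - 41.187664*exp(d) - 28.840272)*exp(d)/(1.092727*exp(6*d) - 2.928084*exp(5*d) + 13.945788*exp(4*d) - 21.019424*exp(3*d) + 48.200976*exp(2*d) - 34.979136*exp(d) + 45.118016)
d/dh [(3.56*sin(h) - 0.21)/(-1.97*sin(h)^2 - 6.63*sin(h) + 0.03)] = (7.0132*sin(h)^2 - 0.827400000000001*sin(h) - 1.2855)*cos(h)/(3.8809*sin(h)^4 + 26.1222*sin(h)^3 + 43.8387*sin(h)^2 - 0.3978*sin(h) + 0.0009)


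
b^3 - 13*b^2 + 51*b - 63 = (b - 7)*(b - 3)^2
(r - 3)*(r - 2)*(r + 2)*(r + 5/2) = r^4 - r^3/2 - 23*r^2/2 + 2*r + 30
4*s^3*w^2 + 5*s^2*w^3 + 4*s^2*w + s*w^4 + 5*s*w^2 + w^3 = w*(s + w)*(4*s + w)*(s*w + 1)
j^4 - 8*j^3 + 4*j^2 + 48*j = j*(j - 6)*(j - 4)*(j + 2)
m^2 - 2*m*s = m*(m - 2*s)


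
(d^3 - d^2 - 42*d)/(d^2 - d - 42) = d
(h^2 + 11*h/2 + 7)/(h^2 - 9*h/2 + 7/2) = (2*h^2 + 11*h + 14)/(2*h^2 - 9*h + 7)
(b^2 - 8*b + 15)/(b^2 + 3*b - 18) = (b - 5)/(b + 6)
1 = 1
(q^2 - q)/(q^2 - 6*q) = (q - 1)/(q - 6)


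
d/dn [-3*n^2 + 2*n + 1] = 2 - 6*n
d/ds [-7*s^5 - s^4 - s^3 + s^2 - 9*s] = -35*s^4 - 4*s^3 - 3*s^2 + 2*s - 9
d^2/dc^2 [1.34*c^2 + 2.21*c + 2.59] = 2.68000000000000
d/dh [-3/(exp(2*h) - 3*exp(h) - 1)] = (6*exp(h) - 9)*exp(h)/(-exp(2*h) + 3*exp(h) + 1)^2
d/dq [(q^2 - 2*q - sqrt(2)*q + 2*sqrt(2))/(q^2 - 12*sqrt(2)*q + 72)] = (-11*sqrt(2)*q^2 + 2*q^2 - 4*sqrt(2)*q + 144*q - 72*sqrt(2) - 96)/(q^4 - 24*sqrt(2)*q^3 + 432*q^2 - 1728*sqrt(2)*q + 5184)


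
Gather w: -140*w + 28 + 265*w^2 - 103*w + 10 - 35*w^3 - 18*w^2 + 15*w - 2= -35*w^3 + 247*w^2 - 228*w + 36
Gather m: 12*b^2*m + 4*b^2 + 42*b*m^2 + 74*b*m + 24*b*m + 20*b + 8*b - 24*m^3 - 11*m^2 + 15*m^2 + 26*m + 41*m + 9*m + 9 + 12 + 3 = 4*b^2 + 28*b - 24*m^3 + m^2*(42*b + 4) + m*(12*b^2 + 98*b + 76) + 24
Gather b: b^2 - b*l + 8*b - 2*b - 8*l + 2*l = b^2 + b*(6 - l) - 6*l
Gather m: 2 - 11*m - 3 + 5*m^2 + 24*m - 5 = 5*m^2 + 13*m - 6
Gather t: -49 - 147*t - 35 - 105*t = -252*t - 84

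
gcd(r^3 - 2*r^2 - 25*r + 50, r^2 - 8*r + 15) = r - 5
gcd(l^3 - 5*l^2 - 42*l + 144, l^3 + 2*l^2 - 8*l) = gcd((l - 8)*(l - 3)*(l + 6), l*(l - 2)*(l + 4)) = 1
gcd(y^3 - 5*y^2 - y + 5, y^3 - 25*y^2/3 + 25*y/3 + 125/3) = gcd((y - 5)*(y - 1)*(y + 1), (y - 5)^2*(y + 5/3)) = y - 5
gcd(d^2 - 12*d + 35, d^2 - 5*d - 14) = d - 7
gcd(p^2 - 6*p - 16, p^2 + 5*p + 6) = p + 2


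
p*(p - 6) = p^2 - 6*p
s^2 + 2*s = s*(s + 2)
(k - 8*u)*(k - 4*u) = k^2 - 12*k*u + 32*u^2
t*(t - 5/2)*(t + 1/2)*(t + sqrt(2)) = t^4 - 2*t^3 + sqrt(2)*t^3 - 2*sqrt(2)*t^2 - 5*t^2/4 - 5*sqrt(2)*t/4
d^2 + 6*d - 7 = (d - 1)*(d + 7)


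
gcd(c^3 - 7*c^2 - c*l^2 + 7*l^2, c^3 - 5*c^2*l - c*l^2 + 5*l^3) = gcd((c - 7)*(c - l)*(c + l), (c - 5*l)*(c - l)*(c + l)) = c^2 - l^2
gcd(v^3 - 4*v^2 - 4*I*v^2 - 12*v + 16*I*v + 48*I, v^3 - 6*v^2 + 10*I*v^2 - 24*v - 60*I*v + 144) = v - 6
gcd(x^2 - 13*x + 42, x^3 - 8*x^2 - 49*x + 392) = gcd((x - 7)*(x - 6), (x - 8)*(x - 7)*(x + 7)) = x - 7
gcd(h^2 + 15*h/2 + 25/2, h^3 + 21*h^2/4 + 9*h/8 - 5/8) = h + 5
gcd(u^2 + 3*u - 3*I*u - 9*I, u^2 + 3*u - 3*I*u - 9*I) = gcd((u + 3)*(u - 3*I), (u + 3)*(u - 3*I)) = u^2 + u*(3 - 3*I) - 9*I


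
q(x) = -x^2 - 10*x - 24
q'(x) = -2*x - 10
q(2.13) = -49.84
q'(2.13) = -14.26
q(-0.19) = -22.14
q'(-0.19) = -9.62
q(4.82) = -95.43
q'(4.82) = -19.64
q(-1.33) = -12.47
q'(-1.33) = -7.34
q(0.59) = -30.25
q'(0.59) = -11.18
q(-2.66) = -4.48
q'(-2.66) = -4.68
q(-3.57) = -1.04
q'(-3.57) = -2.86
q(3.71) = -74.86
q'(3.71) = -17.42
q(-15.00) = -99.00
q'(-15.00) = 20.00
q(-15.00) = -99.00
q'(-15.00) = 20.00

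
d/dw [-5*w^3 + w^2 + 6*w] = -15*w^2 + 2*w + 6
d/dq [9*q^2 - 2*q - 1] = 18*q - 2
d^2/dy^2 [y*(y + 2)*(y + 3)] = 6*y + 10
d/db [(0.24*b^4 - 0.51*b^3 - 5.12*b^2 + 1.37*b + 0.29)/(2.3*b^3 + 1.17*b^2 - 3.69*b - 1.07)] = (0.552*b^6 + 0.5616*b^5 + 8.5225*b^4 - 3.5654*b^3 + 16.926*b^2 + 10.2782*b - 0.3958)/(5.29*b^6 + 5.382*b^5 - 15.6051*b^4 - 13.5566*b^3 + 11.1123*b^2 + 7.8966*b + 1.1449)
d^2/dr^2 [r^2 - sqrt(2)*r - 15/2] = 2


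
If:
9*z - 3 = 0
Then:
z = 1/3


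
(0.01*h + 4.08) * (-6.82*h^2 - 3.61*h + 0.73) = -0.0682*h^3 - 27.8617*h^2 - 14.7215*h + 2.9784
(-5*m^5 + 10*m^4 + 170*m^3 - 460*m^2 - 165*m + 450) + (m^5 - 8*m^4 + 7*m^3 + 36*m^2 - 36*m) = -4*m^5 + 2*m^4 + 177*m^3 - 424*m^2 - 201*m + 450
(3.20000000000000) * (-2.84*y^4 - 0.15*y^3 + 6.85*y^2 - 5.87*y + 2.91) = -9.088*y^4 - 0.48*y^3 + 21.92*y^2 - 18.784*y + 9.312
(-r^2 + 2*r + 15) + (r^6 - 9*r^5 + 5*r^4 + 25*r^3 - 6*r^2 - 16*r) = r^6 - 9*r^5 + 5*r^4 + 25*r^3 - 7*r^2 - 14*r + 15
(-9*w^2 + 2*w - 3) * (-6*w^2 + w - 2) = 54*w^4 - 21*w^3 + 38*w^2 - 7*w + 6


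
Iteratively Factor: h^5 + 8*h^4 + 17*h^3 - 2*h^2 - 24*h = (h)*(h^4 + 8*h^3 + 17*h^2 - 2*h - 24) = h*(h + 4)*(h^3 + 4*h^2 + h - 6) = h*(h + 3)*(h + 4)*(h^2 + h - 2) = h*(h - 1)*(h + 3)*(h + 4)*(h + 2)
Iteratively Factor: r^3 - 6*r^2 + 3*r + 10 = (r + 1)*(r^2 - 7*r + 10) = (r - 2)*(r + 1)*(r - 5)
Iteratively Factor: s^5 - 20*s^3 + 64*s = (s - 2)*(s^4 + 2*s^3 - 16*s^2 - 32*s) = (s - 4)*(s - 2)*(s^3 + 6*s^2 + 8*s) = (s - 4)*(s - 2)*(s + 4)*(s^2 + 2*s) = s*(s - 4)*(s - 2)*(s + 4)*(s + 2)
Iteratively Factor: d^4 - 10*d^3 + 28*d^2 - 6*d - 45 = (d + 1)*(d^3 - 11*d^2 + 39*d - 45) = (d - 3)*(d + 1)*(d^2 - 8*d + 15) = (d - 3)^2*(d + 1)*(d - 5)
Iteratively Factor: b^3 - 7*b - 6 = (b + 2)*(b^2 - 2*b - 3) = (b + 1)*(b + 2)*(b - 3)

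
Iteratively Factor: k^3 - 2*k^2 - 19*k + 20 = (k + 4)*(k^2 - 6*k + 5) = (k - 5)*(k + 4)*(k - 1)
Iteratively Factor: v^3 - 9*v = (v + 3)*(v^2 - 3*v) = (v - 3)*(v + 3)*(v)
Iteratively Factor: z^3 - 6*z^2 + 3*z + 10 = (z + 1)*(z^2 - 7*z + 10) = (z - 2)*(z + 1)*(z - 5)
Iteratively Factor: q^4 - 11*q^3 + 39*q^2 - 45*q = (q - 3)*(q^3 - 8*q^2 + 15*q) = (q - 3)^2*(q^2 - 5*q) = (q - 5)*(q - 3)^2*(q)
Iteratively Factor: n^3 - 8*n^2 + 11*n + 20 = (n + 1)*(n^2 - 9*n + 20) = (n - 4)*(n + 1)*(n - 5)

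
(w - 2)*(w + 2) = w^2 - 4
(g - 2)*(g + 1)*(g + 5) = g^3 + 4*g^2 - 7*g - 10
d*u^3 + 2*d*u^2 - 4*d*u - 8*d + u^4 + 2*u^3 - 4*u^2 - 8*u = (d + u)*(u - 2)*(u + 2)^2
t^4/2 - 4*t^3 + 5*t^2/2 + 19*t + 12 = (t/2 + 1/2)*(t - 6)*(t - 4)*(t + 1)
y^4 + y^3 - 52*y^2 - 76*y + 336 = (y - 7)*(y - 2)*(y + 4)*(y + 6)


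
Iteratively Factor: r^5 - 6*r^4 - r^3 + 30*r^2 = (r + 2)*(r^4 - 8*r^3 + 15*r^2) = r*(r + 2)*(r^3 - 8*r^2 + 15*r) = r*(r - 3)*(r + 2)*(r^2 - 5*r) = r^2*(r - 3)*(r + 2)*(r - 5)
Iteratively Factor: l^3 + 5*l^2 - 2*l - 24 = (l + 3)*(l^2 + 2*l - 8) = (l + 3)*(l + 4)*(l - 2)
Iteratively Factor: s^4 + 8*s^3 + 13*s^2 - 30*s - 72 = (s + 3)*(s^3 + 5*s^2 - 2*s - 24) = (s + 3)*(s + 4)*(s^2 + s - 6) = (s + 3)^2*(s + 4)*(s - 2)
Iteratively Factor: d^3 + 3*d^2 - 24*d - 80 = (d - 5)*(d^2 + 8*d + 16) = (d - 5)*(d + 4)*(d + 4)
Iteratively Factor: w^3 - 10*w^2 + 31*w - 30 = (w - 2)*(w^2 - 8*w + 15) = (w - 5)*(w - 2)*(w - 3)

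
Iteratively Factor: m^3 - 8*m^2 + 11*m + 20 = (m + 1)*(m^2 - 9*m + 20) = (m - 4)*(m + 1)*(m - 5)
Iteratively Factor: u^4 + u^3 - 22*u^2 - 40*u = (u - 5)*(u^3 + 6*u^2 + 8*u) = (u - 5)*(u + 2)*(u^2 + 4*u) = (u - 5)*(u + 2)*(u + 4)*(u)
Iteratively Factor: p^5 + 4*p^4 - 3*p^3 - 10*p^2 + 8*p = (p - 1)*(p^4 + 5*p^3 + 2*p^2 - 8*p) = (p - 1)*(p + 2)*(p^3 + 3*p^2 - 4*p) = p*(p - 1)*(p + 2)*(p^2 + 3*p - 4) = p*(p - 1)^2*(p + 2)*(p + 4)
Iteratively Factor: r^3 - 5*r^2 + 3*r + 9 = (r - 3)*(r^2 - 2*r - 3) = (r - 3)*(r + 1)*(r - 3)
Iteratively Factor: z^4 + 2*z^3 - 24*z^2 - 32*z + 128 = (z - 4)*(z^3 + 6*z^2 - 32) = (z - 4)*(z + 4)*(z^2 + 2*z - 8) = (z - 4)*(z - 2)*(z + 4)*(z + 4)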